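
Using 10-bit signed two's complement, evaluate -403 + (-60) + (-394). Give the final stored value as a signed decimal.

-403 + (-60) = -463 (1000110001)
-463 + (-394) = -857 → wraps to 167 (0010100111)

167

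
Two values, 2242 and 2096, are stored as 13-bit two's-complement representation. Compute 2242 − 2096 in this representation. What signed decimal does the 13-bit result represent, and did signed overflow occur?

2242 → 0100011000010
2096 → 0100000110000
Subtract via negate-and-add: invert 0100000110000 + 1 = 1011111010000 (i.e. -2096).
  0100011000010
+ 1011111010000
= 0000010010010  (discard carry-out 1)
Result 0000010010010: MSB = 0 → value 146.
Addends (after negating the subtrahend) have opposite signs, so signed overflow cannot occur.

146; no overflow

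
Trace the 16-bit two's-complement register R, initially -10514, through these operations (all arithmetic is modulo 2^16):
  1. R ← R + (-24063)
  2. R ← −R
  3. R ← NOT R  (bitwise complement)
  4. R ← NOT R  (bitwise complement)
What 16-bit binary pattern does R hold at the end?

1000011100010001

Start: R = -10514 = 1101011011101110.
R = -10514 + (-24063) = -34577; wraps to 30959 = 0111100011101111
R = −(30959) = -30959 = 1000011100010001
R = NOT 1000011100010001 = 0111100011101110 = 30958
R = NOT 0111100011101110 = 1000011100010001 = -30959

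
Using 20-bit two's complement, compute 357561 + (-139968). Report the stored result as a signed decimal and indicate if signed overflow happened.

217593; no overflow

357561 → 01010111010010111001
-139968 → 11011101110101000000
  01010111010010111001
+ 11011101110101000000
= 00110101000111111001  (discard carry-out 1)
Result 00110101000111111001: MSB = 0 → value 217593.
Addends have opposite signs, so signed overflow cannot occur.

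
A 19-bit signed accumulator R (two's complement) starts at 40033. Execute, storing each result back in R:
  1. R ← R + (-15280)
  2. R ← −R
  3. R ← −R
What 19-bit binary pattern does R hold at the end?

Start: R = 40033 = 0001001110001100001.
R = 40033 + (-15280) = 24753 = 0000110000010110001
R = −(24753) = -24753 = 1111001111101001111
R = −(-24753) = 24753 = 0000110000010110001

0000110000010110001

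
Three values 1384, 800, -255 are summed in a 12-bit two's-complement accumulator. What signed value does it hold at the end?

1929

1384 + 800 = 2184 → wraps to -1912 (100010001000)
-1912 + (-255) = -2167 → wraps to 1929 (011110001001)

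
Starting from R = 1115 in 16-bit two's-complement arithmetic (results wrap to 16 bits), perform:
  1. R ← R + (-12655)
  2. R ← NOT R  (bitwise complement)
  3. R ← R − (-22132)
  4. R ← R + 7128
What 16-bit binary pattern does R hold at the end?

1001111101011111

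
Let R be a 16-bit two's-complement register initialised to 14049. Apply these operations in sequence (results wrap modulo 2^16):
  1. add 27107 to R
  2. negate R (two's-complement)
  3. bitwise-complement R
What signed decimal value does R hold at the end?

-24381

Start: R = 14049 = 0011011011100001.
R = 14049 + 27107 = 41156; wraps to -24380 = 1010000011000100
R = −(-24380) = 24380 = 0101111100111100
R = NOT 0101111100111100 = 1010000011000011 = -24381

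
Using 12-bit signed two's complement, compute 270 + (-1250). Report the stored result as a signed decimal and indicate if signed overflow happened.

-980; no overflow

270 → 000100001110
-1250 → 101100011110
  000100001110
+ 101100011110
= 110000101100
Result 110000101100: MSB = 1 → 3116 − 4096 = -980.
Addends have opposite signs, so signed overflow cannot occur.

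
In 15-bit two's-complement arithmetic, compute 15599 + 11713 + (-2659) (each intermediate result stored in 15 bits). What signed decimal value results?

-8115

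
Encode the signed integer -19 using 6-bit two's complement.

|-19| = 19 = 010011 in 6 bits.
Invert the bits: 101100. Add 1: 101101.

101101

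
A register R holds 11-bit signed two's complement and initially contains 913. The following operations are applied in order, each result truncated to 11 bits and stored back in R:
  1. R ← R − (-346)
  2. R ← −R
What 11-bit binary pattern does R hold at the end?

Start: R = 913 = 01110010001.
R = 913 − (-346) = 1259; wraps to -789 = 10011101011
R = −(-789) = 789 = 01100010101

01100010101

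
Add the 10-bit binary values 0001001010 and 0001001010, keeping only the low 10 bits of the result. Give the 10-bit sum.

  0001001010
+ 0001001010
= 0010010100

0010010100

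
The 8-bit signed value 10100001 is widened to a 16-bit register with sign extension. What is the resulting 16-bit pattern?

1111111110100001

MSB of 10100001 is 1; replicate it into the new high bits.
11111111|10100001 → 1111111110100001 (still -95).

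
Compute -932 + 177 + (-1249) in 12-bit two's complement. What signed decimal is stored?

-2004

-932 + 177 = -755 (110100001101)
-755 + (-1249) = -2004 (100000101100)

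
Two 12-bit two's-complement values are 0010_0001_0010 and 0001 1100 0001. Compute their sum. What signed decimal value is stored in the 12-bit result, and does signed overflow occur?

0010_0001_0010 → 001000010010 = 530 (signed)
0001 1100 0001 → 000111000001 = 449 (signed)
  001000010010
+ 000111000001
= 001111010011
Result 001111010011: MSB = 0 → value 979.
Both addends are non-negative and so is the stored result: no signed overflow.

979; no overflow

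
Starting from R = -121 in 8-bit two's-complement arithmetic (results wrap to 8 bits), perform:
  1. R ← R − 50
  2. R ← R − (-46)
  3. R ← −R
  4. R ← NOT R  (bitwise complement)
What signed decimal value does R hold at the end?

Start: R = -121 = 10000111.
R = -121 − 50 = -171; wraps to 85 = 01010101
R = 85 − (-46) = 131; wraps to -125 = 10000011
R = −(-125) = 125 = 01111101
R = NOT 01111101 = 10000010 = -126

-126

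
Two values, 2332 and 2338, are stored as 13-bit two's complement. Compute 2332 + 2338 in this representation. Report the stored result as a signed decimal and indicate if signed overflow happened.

2332 → 0100100011100
2338 → 0100100100010
  0100100011100
+ 0100100100010
= 1001000111110
Result 1001000111110: MSB = 1 → 4670 − 8192 = -3522.
Both addends are non-negative but the stored result is negative: signed overflow. The true value 2332 + 2338 = 4670 lies outside [-4096, 4095].

-3522; overflow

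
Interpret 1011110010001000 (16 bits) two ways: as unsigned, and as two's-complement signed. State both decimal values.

unsigned = 48264, signed = -17272

Unsigned: 1011110010001000 = 48264.
Signed: MSB=1 → 48264 − 65536 = -17272.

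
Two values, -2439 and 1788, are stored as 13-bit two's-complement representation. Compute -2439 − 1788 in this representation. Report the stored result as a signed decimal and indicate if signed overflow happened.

-2439 → 1011001111001
1788 → 0011011111100
Subtract via negate-and-add: invert 0011011111100 + 1 = 1100100000100 (i.e. -1788).
  1011001111001
+ 1100100000100
= 0111101111101  (discard carry-out 1)
Result 0111101111101: MSB = 0 → value 3965.
Both addends (after negating the subtrahend) are negative but the stored result is non-negative: signed overflow. The true value -2439 − 1788 = -4227 lies outside [-4096, 4095].

3965; overflow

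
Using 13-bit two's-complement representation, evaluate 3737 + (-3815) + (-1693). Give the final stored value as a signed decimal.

-1771

3737 + (-3815) = -78 (1111110110010)
-78 + (-1693) = -1771 (1100100010101)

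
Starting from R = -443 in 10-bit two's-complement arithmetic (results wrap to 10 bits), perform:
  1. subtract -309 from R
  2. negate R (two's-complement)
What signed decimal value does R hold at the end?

134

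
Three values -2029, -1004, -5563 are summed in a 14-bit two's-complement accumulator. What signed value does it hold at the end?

7788

-2029 + (-1004) = -3033 (11010000100111)
-3033 + (-5563) = -8596 → wraps to 7788 (01111001101100)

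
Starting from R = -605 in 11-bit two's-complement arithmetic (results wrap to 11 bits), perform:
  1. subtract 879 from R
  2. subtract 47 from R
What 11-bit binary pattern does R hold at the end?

01000000101

Start: R = -605 = 10110100011.
R = -605 − 879 = -1484; wraps to 564 = 01000110100
R = 564 − 47 = 517 = 01000000101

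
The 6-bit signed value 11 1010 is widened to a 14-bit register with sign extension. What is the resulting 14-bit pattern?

MSB of 111010 is 1; replicate it into the new high bits.
11111111|111010 → 11111111111010 (still -6).

11111111111010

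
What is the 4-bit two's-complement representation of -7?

|-7| = 7 = 0111 in 4 bits.
Invert the bits: 1000. Add 1: 1001.

1001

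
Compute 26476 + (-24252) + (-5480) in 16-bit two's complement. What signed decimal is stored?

26476 + (-24252) = 2224 (0000100010110000)
2224 + (-5480) = -3256 (1111001101001000)

-3256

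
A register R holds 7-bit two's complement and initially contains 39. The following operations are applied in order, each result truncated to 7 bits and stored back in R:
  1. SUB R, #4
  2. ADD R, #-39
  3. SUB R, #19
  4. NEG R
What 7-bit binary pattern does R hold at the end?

0010111

Start: R = 39 = 0100111.
R = 39 − 4 = 35 = 0100011
R = 35 + (-39) = -4 = 1111100
R = -4 − 19 = -23 = 1101001
R = −(-23) = 23 = 0010111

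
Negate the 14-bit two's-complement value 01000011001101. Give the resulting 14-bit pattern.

10111100110011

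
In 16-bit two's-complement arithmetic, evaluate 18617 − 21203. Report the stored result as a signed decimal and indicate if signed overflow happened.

-2586; no overflow

18617 → 0100100010111001
21203 → 0101001011010011
Subtract via negate-and-add: invert 0101001011010011 + 1 = 1010110100101101 (i.e. -21203).
  0100100010111001
+ 1010110100101101
= 1111010111100110
Result 1111010111100110: MSB = 1 → 62950 − 65536 = -2586.
Addends (after negating the subtrahend) have opposite signs, so signed overflow cannot occur.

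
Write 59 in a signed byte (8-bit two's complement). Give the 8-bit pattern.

59 is non-negative, so write it directly in 8 bits: 00111011.

00111011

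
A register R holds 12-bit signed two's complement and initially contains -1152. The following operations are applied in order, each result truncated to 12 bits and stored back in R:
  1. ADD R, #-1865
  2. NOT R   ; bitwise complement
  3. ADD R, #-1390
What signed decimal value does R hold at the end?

Start: R = -1152 = 101110000000.
R = -1152 + (-1865) = -3017; wraps to 1079 = 010000110111
R = NOT 010000110111 = 101111001000 = -1080
R = -1080 + (-1390) = -2470; wraps to 1626 = 011001011010

1626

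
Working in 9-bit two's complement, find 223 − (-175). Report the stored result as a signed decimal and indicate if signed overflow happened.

223 → 011011111
-175 → 101010001
Subtract via negate-and-add: invert 101010001 + 1 = 010101111 (i.e. 175).
  011011111
+ 010101111
= 110001110
Result 110001110: MSB = 1 → 398 − 512 = -114.
Both addends (after negating the subtrahend) are non-negative but the stored result is negative: signed overflow. The true value 223 − (-175) = 398 lies outside [-256, 255].

-114; overflow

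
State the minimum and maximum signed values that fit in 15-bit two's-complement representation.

min = -16384, max = 16383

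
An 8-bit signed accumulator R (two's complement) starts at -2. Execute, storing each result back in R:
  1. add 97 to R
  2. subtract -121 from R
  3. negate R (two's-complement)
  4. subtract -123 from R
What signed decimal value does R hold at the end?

Start: R = -2 = 11111110.
R = -2 + 97 = 95 = 01011111
R = 95 − (-121) = 216; wraps to -40 = 11011000
R = −(-40) = 40 = 00101000
R = 40 − (-123) = 163; wraps to -93 = 10100011

-93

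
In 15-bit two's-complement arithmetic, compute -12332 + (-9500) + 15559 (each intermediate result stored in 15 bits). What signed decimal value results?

-6273

-12332 + (-9500) = -21832 → wraps to 10936 (010101010111000)
10936 + 15559 = 26495 → wraps to -6273 (110011101111111)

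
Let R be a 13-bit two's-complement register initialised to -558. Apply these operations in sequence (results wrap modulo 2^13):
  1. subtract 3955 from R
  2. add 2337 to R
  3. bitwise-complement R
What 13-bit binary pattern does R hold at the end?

Start: R = -558 = 1110111010010.
R = -558 − 3955 = -4513; wraps to 3679 = 0111001011111
R = 3679 + 2337 = 6016; wraps to -2176 = 1011110000000
R = NOT 1011110000000 = 0100001111111 = 2175

0100001111111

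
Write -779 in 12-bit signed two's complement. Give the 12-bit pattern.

110011110101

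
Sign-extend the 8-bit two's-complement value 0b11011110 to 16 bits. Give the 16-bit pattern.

MSB of 11011110 is 1; replicate it into the new high bits.
11111111|11011110 → 1111111111011110 (still -34).

1111111111011110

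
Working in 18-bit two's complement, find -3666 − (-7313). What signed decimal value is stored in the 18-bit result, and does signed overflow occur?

-3666 → 111111000110101110
-7313 → 111110001101101111
Subtract via negate-and-add: invert 111110001101101111 + 1 = 000001110010010001 (i.e. 7313).
  111111000110101110
+ 000001110010010001
= 000000111000111111  (discard carry-out 1)
Result 000000111000111111: MSB = 0 → value 3647.
Addends (after negating the subtrahend) have opposite signs, so signed overflow cannot occur.

3647; no overflow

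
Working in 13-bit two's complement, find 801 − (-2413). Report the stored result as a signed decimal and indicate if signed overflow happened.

801 → 0001100100001
-2413 → 1011010010011
Subtract via negate-and-add: invert 1011010010011 + 1 = 0100101101101 (i.e. 2413).
  0001100100001
+ 0100101101101
= 0110010001110
Result 0110010001110: MSB = 0 → value 3214.
Both addends (after negating the subtrahend) are non-negative and so is the stored result: no signed overflow.

3214; no overflow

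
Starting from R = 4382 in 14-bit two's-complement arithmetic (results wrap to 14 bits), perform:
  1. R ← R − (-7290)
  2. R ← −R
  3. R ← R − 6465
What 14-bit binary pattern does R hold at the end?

11100100100111

Start: R = 4382 = 01000100011110.
R = 4382 − (-7290) = 11672; wraps to -4712 = 10110110011000
R = −(-4712) = 4712 = 01001001101000
R = 4712 − 6465 = -1753 = 11100100100111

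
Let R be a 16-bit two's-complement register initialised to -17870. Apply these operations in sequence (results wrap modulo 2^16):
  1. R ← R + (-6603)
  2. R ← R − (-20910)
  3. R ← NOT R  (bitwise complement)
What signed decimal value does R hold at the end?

Start: R = -17870 = 1011101000110010.
R = -17870 + (-6603) = -24473 = 1010000001100111
R = -24473 − (-20910) = -3563 = 1111001000010101
R = NOT 1111001000010101 = 0000110111101010 = 3562

3562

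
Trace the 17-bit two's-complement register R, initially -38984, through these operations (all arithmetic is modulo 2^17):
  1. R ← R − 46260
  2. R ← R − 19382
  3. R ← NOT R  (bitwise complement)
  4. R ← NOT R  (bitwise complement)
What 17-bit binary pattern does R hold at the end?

00110011101001110

Start: R = -38984 = 10110011110111000.
R = -38984 − 46260 = -85244; wraps to 45828 = 01011001100000100
R = 45828 − 19382 = 26446 = 00110011101001110
R = NOT 00110011101001110 = 11001100010110001 = -26447
R = NOT 11001100010110001 = 00110011101001110 = 26446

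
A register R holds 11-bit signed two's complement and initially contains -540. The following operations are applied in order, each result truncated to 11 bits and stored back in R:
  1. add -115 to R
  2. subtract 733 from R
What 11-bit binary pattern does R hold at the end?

Start: R = -540 = 10111100100.
R = -540 + (-115) = -655 = 10101110001
R = -655 − 733 = -1388; wraps to 660 = 01010010100

01010010100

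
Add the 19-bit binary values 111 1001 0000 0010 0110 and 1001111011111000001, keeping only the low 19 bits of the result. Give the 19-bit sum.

1001000011111100111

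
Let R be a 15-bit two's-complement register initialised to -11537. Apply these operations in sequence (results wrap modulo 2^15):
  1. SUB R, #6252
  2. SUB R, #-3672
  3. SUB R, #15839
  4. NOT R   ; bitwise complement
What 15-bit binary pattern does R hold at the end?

111010100000011

Start: R = -11537 = 101001011101111.
R = -11537 − 6252 = -17789; wraps to 14979 = 011101010000011
R = 14979 − (-3672) = 18651; wraps to -14117 = 100100011011011
R = -14117 − 15839 = -29956; wraps to 2812 = 000101011111100
R = NOT 000101011111100 = 111010100000011 = -2813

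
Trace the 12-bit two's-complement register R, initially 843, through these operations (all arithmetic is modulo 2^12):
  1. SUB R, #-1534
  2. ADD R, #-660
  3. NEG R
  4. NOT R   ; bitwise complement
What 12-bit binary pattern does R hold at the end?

011010110100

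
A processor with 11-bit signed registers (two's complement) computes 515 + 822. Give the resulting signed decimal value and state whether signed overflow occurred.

515 → 01000000011
822 → 01100110110
  01000000011
+ 01100110110
= 10100111001
Result 10100111001: MSB = 1 → 1337 − 2048 = -711.
Both addends are non-negative but the stored result is negative: signed overflow. The true value 515 + 822 = 1337 lies outside [-1024, 1023].

-711; overflow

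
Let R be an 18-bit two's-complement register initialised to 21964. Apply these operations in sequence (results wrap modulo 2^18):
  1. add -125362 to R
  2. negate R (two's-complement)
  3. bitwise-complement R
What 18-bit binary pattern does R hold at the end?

100110110000011001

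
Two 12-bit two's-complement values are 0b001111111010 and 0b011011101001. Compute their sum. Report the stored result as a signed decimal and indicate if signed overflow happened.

-1309; overflow

0b001111111010 → 001111111010 = 1018 (signed)
0b011011101001 → 011011101001 = 1769 (signed)
  001111111010
+ 011011101001
= 101011100011
Result 101011100011: MSB = 1 → 2787 − 4096 = -1309.
Both addends are non-negative but the stored result is negative: signed overflow. The true value 1018 + 1769 = 2787 lies outside [-2048, 2047].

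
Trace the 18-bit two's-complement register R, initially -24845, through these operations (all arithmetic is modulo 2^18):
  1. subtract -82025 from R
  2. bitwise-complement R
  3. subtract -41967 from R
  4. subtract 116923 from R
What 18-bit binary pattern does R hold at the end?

Start: R = -24845 = 111001111011110011.
R = -24845 − (-82025) = 57180 = 001101111101011100
R = NOT 001101111101011100 = 110010000010100011 = -57181
R = -57181 − (-41967) = -15214 = 111100010010010010
R = -15214 − 116923 = -132137; wraps to 130007 = 011111101111010111

011111101111010111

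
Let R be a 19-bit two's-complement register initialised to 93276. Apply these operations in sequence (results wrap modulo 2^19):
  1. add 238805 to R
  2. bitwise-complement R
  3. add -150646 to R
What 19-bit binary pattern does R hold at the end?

Start: R = 93276 = 0010110110001011100.
R = 93276 + 238805 = 332081; wraps to -192207 = 1010001000100110001
R = NOT 1010001000100110001 = 0101110111011001110 = 192206
R = 192206 + (-150646) = 41560 = 0001010001001011000

0001010001001011000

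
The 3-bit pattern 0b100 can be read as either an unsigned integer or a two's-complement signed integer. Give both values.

unsigned = 4, signed = -4

Unsigned: 100 = 4.
Signed: MSB=1 → 4 − 8 = -4.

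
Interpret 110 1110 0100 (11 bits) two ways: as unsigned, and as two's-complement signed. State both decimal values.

unsigned = 1764, signed = -284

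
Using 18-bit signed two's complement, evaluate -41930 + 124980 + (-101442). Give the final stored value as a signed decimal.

-41930 + 124980 = 83050 (010100010001101010)
83050 + (-101442) = -18392 (111011100000101000)

-18392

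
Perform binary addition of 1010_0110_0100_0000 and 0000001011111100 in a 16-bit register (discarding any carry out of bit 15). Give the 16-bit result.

1010100100111100

  1010011001000000
+ 0000001011111100
= 1010100100111100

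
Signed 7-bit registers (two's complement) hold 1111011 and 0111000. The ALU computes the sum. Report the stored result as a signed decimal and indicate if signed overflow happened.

1111011 = -5 (signed)
0111000 = 56 (signed)
  1111011
+ 0111000
= 0110011  (discard carry-out 1)
Result 0110011: MSB = 0 → value 51.
Addends have opposite signs, so signed overflow cannot occur.

51; no overflow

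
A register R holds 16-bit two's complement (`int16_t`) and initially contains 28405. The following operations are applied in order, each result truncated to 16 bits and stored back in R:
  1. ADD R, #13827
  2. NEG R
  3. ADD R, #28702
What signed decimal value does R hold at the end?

-13530

Start: R = 28405 = 0110111011110101.
R = 28405 + 13827 = 42232; wraps to -23304 = 1010010011111000
R = −(-23304) = 23304 = 0101101100001000
R = 23304 + 28702 = 52006; wraps to -13530 = 1100101100100110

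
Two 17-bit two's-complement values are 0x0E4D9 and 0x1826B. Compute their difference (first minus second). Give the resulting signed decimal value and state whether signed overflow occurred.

-40338; overflow

0x0E4D9 = 01110010011011001 = 58585 (signed)
0x1826B = 11000001001101011 = -32149 (signed)
Subtract via negate-and-add: invert 11000001001101011 + 1 = 00111110110010101 (i.e. 32149).
  01110010011011001
+ 00111110110010101
= 10110001001101110
Result 10110001001101110: MSB = 1 → 90734 − 131072 = -40338.
Both addends (after negating the subtrahend) are non-negative but the stored result is negative: signed overflow. The true value 58585 − (-32149) = 90734 lies outside [-65536, 65535].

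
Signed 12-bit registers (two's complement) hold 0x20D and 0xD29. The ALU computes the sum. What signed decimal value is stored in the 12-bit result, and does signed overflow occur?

-202; no overflow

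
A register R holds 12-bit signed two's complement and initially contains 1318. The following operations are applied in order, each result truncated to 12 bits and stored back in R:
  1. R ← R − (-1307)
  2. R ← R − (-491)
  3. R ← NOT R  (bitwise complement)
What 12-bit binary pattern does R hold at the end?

001111010011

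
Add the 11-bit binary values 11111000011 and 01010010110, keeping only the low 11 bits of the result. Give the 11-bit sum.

  11111000011
+ 01010010110
= 01001011001  (discard carry-out 1)

01001011001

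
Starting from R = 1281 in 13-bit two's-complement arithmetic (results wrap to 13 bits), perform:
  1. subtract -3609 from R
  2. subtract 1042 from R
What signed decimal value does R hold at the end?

3848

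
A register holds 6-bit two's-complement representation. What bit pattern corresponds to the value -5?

111011

|-5| = 5 = 000101 in 6 bits.
Invert the bits: 111010. Add 1: 111011.
Check: 111011 reads as 59 − 64 = -5.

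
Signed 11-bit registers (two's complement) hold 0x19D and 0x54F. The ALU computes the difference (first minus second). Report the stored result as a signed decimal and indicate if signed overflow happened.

-946; overflow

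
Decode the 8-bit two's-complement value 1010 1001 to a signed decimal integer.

-87

MSB is 1, so the value is negative.
Invert: 01010110. Add 1: 01010111 = 87. So the value is −87.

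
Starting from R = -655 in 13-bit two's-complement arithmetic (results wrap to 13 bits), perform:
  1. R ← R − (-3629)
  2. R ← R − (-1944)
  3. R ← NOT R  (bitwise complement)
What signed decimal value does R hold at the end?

Start: R = -655 = 1110101110001.
R = -655 − (-3629) = 2974 = 0101110011110
R = 2974 − (-1944) = 4918; wraps to -3274 = 1001100110110
R = NOT 1001100110110 = 0110011001001 = 3273

3273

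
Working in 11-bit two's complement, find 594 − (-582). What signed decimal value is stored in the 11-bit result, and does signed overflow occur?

-872; overflow

594 → 01001010010
-582 → 10110111010
Subtract via negate-and-add: invert 10110111010 + 1 = 01001000110 (i.e. 582).
  01001010010
+ 01001000110
= 10010011000
Result 10010011000: MSB = 1 → 1176 − 2048 = -872.
Both addends (after negating the subtrahend) are non-negative but the stored result is negative: signed overflow. The true value 594 − (-582) = 1176 lies outside [-1024, 1023].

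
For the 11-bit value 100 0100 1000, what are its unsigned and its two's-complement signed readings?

unsigned = 1096, signed = -952

Unsigned: 10001001000 = 1096.
Signed: MSB=1 → 1096 − 2048 = -952.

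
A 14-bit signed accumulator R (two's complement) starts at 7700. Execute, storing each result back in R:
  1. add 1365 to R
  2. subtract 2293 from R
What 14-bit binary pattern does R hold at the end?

Start: R = 7700 = 01111000010100.
R = 7700 + 1365 = 9065; wraps to -7319 = 10001101101001
R = -7319 − 2293 = -9612; wraps to 6772 = 01101001110100

01101001110100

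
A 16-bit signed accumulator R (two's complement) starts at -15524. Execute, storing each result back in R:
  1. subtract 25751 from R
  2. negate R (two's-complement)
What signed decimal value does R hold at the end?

-24261

Start: R = -15524 = 1100001101011100.
R = -15524 − 25751 = -41275; wraps to 24261 = 0101111011000101
R = −(24261) = -24261 = 1010000100111011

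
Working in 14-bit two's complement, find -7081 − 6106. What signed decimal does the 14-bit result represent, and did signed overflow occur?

3197; overflow

-7081 → 10010001010111
6106 → 01011111011010
Subtract via negate-and-add: invert 01011111011010 + 1 = 10100000100110 (i.e. -6106).
  10010001010111
+ 10100000100110
= 00110001111101  (discard carry-out 1)
Result 00110001111101: MSB = 0 → value 3197.
Both addends (after negating the subtrahend) are negative but the stored result is non-negative: signed overflow. The true value -7081 − 6106 = -13187 lies outside [-8192, 8191].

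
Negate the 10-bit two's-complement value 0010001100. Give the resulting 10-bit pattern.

1101110100

Invert: 1101110011. Add 1: 1101110100.
Check: 0010001100 = 140, 1101110100 = -140.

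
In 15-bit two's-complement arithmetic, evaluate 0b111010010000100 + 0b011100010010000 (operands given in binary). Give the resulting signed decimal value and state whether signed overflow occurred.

11540; no overflow

0b111010010000100 → 111010010000100 = -2940 (signed)
0b011100010010000 → 011100010010000 = 14480 (signed)
  111010010000100
+ 011100010010000
= 010110100010100  (discard carry-out 1)
Result 010110100010100: MSB = 0 → value 11540.
Addends have opposite signs, so signed overflow cannot occur.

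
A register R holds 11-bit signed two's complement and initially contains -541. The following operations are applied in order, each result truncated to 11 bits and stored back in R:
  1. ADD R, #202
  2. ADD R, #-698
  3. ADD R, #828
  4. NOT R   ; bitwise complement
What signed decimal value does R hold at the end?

208

Start: R = -541 = 10111100011.
R = -541 + 202 = -339 = 11010101101
R = -339 + (-698) = -1037; wraps to 1011 = 01111110011
R = 1011 + 828 = 1839; wraps to -209 = 11100101111
R = NOT 11100101111 = 00011010000 = 208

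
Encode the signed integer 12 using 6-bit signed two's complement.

12 is non-negative, so write it directly in 6 bits: 001100.

001100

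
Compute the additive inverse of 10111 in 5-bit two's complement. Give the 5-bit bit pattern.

01001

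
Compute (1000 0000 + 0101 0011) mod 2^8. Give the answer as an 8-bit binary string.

  10000000
+ 01010011
= 11010011

11010011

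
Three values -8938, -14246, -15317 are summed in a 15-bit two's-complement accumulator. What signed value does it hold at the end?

-5733

-8938 + (-14246) = -23184 → wraps to 9584 (010010101110000)
9584 + (-15317) = -5733 (110100110011011)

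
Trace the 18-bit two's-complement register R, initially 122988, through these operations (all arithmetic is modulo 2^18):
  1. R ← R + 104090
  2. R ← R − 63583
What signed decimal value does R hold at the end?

-98649

Start: R = 122988 = 011110000001101100.
R = 122988 + 104090 = 227078; wraps to -35066 = 110111011100000110
R = -35066 − 63583 = -98649 = 100111111010100111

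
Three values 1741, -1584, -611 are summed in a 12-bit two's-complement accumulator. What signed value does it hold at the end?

1741 + (-1584) = 157 (000010011101)
157 + (-611) = -454 (111000111010)

-454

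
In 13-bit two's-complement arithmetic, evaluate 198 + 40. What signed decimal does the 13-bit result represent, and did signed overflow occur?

198 → 0000011000110
40 → 0000000101000
  0000011000110
+ 0000000101000
= 0000011101110
Result 0000011101110: MSB = 0 → value 238.
Both addends are non-negative and so is the stored result: no signed overflow.

238; no overflow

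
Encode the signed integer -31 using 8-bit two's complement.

11100001

|-31| = 31 = 00011111 in 8 bits.
Invert the bits: 11100000. Add 1: 11100001.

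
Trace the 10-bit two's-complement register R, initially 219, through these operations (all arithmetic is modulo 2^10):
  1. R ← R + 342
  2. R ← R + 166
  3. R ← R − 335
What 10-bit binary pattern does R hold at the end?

Start: R = 219 = 0011011011.
R = 219 + 342 = 561; wraps to -463 = 1000110001
R = -463 + 166 = -297 = 1011010111
R = -297 − 335 = -632; wraps to 392 = 0110001000

0110001000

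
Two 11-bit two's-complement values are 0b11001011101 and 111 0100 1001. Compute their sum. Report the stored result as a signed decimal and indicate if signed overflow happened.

-602; no overflow

0b11001011101 → 11001011101 = -419 (signed)
111 0100 1001 → 11101001001 = -183 (signed)
  11001011101
+ 11101001001
= 10110100110  (discard carry-out 1)
Result 10110100110: MSB = 1 → 1446 − 2048 = -602.
Both addends are negative and so is the stored result: no signed overflow.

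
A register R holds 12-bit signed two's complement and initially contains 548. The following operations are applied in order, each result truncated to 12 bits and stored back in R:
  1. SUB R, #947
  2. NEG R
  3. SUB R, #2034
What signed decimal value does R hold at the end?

-1635

Start: R = 548 = 001000100100.
R = 548 − 947 = -399 = 111001110001
R = −(-399) = 399 = 000110001111
R = 399 − 2034 = -1635 = 100110011101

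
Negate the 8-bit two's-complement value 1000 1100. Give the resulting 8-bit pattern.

Invert: 01110011. Add 1: 01110100.

01110100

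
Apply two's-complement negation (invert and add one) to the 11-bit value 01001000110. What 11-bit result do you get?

Invert: 10110111001. Add 1: 10110111010.

10110111010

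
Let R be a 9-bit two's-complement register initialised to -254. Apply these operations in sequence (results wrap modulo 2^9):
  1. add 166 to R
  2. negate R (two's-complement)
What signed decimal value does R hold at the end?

Start: R = -254 = 100000010.
R = -254 + 166 = -88 = 110101000
R = −(-88) = 88 = 001011000

88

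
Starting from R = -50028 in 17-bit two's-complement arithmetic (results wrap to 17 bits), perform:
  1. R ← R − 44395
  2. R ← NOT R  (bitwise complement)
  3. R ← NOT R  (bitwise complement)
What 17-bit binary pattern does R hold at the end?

Start: R = -50028 = 10011110010010100.
R = -50028 − 44395 = -94423; wraps to 36649 = 01000111100101001
R = NOT 01000111100101001 = 10111000011010110 = -36650
R = NOT 10111000011010110 = 01000111100101001 = 36649

01000111100101001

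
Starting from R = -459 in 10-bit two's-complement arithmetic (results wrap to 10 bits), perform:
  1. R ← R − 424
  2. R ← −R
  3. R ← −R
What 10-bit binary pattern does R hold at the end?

0010001101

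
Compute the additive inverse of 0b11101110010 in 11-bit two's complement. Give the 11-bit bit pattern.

00010001110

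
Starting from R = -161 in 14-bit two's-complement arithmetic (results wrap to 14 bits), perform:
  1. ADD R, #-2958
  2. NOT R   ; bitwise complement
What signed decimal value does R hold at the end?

Start: R = -161 = 11111101011111.
R = -161 + (-2958) = -3119 = 11001111010001
R = NOT 11001111010001 = 00110000101110 = 3118

3118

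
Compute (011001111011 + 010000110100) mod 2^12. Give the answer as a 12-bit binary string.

101010101111

  011001111011
+ 010000110100
= 101010101111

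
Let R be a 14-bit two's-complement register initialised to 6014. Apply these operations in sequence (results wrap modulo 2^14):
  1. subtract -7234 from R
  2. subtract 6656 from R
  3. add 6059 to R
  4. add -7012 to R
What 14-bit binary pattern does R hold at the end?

Start: R = 6014 = 01011101111110.
R = 6014 − (-7234) = 13248; wraps to -3136 = 11001111000000
R = -3136 − 6656 = -9792; wraps to 6592 = 01100111000000
R = 6592 + 6059 = 12651; wraps to -3733 = 11000101101011
R = -3733 + (-7012) = -10745; wraps to 5639 = 01011000000111

01011000000111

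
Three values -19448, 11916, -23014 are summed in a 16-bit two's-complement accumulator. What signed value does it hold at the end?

-19448 + 11916 = -7532 (1110001010010100)
-7532 + (-23014) = -30546 (1000100010101110)

-30546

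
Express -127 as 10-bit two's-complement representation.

|-127| = 127 = 0001111111 in 10 bits.
Invert the bits: 1110000000. Add 1: 1110000001.

1110000001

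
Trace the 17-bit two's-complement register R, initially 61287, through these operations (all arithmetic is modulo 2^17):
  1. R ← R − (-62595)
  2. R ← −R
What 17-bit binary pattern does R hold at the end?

Start: R = 61287 = 01110111101100111.
R = 61287 − (-62595) = 123882; wraps to -7190 = 11110001111101010
R = −(-7190) = 7190 = 00001110000010110

00001110000010110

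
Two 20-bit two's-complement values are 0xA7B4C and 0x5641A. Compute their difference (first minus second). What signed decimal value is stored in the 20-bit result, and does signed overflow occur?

333618; overflow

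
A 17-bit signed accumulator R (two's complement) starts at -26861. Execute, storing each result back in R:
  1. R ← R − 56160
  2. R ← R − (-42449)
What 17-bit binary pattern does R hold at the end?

10110000110000100

Start: R = -26861 = 11001011100010011.
R = -26861 − 56160 = -83021; wraps to 48051 = 01011101110110011
R = 48051 − (-42449) = 90500; wraps to -40572 = 10110000110000100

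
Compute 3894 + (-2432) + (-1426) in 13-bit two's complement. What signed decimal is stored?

36

3894 + (-2432) = 1462 (0010110110110)
1462 + (-1426) = 36 (0000000100100)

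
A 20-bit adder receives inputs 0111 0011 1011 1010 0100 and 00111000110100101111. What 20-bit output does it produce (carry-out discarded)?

10101100100011010011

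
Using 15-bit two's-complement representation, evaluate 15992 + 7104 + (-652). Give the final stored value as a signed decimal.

-10324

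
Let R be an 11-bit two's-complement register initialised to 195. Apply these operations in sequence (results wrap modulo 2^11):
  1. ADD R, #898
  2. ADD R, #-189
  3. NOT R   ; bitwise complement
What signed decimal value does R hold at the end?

Start: R = 195 = 00011000011.
R = 195 + 898 = 1093; wraps to -955 = 10001000101
R = -955 + (-189) = -1144; wraps to 904 = 01110001000
R = NOT 01110001000 = 10001110111 = -905

-905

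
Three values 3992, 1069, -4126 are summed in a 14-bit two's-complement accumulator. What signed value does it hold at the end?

935

3992 + 1069 = 5061 (01001111000101)
5061 + (-4126) = 935 (00001110100111)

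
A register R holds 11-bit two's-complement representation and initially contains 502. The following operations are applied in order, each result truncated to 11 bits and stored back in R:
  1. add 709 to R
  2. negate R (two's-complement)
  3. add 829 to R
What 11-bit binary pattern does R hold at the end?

11010000010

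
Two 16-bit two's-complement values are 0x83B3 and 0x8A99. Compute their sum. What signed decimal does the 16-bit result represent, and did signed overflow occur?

0x83B3 = 1000001110110011 = -31821 (signed)
0x8A99 = 1000101010011001 = -30055 (signed)
  1000001110110011
+ 1000101010011001
= 0000111001001100  (discard carry-out 1)
Result 0000111001001100: MSB = 0 → value 3660.
Both addends are negative but the stored result is non-negative: signed overflow. The true value -31821 + (-30055) = -61876 lies outside [-32768, 32767].

3660; overflow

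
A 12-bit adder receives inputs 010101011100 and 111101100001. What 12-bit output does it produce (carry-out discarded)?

  010101011100
+ 111101100001
= 010010111101  (discard carry-out 1)

010010111101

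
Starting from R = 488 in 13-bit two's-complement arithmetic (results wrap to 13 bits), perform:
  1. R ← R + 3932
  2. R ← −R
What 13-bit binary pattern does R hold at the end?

Start: R = 488 = 0000111101000.
R = 488 + 3932 = 4420; wraps to -3772 = 1000101000100
R = −(-3772) = 3772 = 0111010111100

0111010111100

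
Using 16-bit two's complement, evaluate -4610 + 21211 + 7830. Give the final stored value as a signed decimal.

-4610 + 21211 = 16601 (0100000011011001)
16601 + 7830 = 24431 (0101111101101111)

24431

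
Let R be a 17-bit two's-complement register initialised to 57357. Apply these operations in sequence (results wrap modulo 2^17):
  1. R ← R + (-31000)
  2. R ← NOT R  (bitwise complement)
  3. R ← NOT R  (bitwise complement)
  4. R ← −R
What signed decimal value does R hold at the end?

Start: R = 57357 = 01110000000001101.
R = 57357 + (-31000) = 26357 = 00110011011110101
R = NOT 00110011011110101 = 11001100100001010 = -26358
R = NOT 11001100100001010 = 00110011011110101 = 26357
R = −(26357) = -26357 = 11001100100001011

-26357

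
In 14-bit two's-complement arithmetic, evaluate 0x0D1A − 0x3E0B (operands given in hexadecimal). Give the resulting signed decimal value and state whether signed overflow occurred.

3855; no overflow

0x0D1A = 00110100011010 = 3354 (signed)
0x3E0B = 11111000001011 = -501 (signed)
Subtract via negate-and-add: invert 11111000001011 + 1 = 00000111110101 (i.e. 501).
  00110100011010
+ 00000111110101
= 00111100001111
Result 00111100001111: MSB = 0 → value 3855.
Both addends (after negating the subtrahend) are non-negative and so is the stored result: no signed overflow.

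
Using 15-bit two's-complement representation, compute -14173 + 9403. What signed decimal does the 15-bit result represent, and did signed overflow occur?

-4770; no overflow

-14173 → 100100010100011
9403 → 010010010111011
  100100010100011
+ 010010010111011
= 110110101011110
Result 110110101011110: MSB = 1 → 27998 − 32768 = -4770.
Addends have opposite signs, so signed overflow cannot occur.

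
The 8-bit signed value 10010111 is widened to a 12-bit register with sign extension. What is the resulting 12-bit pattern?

MSB of 10010111 is 1; replicate it into the new high bits.
1111|10010111 → 111110010111 (still -105).

111110010111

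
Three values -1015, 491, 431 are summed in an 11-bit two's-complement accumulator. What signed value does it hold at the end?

-93

-1015 + 491 = -524 (10111110100)
-524 + 431 = -93 (11110100011)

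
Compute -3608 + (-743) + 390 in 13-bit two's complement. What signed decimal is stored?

-3608 + (-743) = -4351 → wraps to 3841 (0111100000001)
3841 + 390 = 4231 → wraps to -3961 (1000010000111)

-3961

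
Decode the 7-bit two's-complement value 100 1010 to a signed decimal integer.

-54

MSB is 1, so the value is negative.
Invert: 0110101. Add 1: 0110110 = 54. So the value is −54.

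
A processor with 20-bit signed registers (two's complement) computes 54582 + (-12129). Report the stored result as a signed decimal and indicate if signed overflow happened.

54582 → 00001101010100110110
-12129 → 11111101000010011111
  00001101010100110110
+ 11111101000010011111
= 00001010010111010101  (discard carry-out 1)
Result 00001010010111010101: MSB = 0 → value 42453.
Addends have opposite signs, so signed overflow cannot occur.

42453; no overflow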